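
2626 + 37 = 2663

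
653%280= 93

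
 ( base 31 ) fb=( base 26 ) i8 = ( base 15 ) 21b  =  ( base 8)734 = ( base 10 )476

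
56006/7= 8000 + 6/7 = 8000.86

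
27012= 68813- 41801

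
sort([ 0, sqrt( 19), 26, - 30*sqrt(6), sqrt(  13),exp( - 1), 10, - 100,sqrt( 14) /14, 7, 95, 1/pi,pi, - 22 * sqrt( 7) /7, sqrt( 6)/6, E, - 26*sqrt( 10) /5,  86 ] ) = [-100, - 30*sqrt( 6), - 26*sqrt( 10 ) /5,-22*sqrt( 7 ) /7,0, sqrt( 14 )/14,1/pi, exp( - 1 ),sqrt( 6 )/6, E,pi,  sqrt( 13), sqrt( 19 ), 7,10, 26, 86,95] 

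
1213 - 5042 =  - 3829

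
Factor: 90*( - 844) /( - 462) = 2^2*3^1* 5^1*7^( - 1)*11^(-1 )* 211^1 = 12660/77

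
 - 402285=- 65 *6189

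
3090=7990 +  - 4900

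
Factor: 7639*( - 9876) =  - 75442764= - 2^2*3^1*823^1*7639^1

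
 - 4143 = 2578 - 6721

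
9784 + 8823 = 18607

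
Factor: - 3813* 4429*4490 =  - 2^1*3^1*5^1*31^1*41^1*43^1*103^1*449^1 = - 75826118730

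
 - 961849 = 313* (-3073) 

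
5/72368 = 5/72368 = 0.00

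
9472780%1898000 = 1880780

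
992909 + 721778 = 1714687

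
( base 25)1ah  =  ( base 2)1101111100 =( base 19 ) 28i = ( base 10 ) 892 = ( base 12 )624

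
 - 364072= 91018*( - 4 ) 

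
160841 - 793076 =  - 632235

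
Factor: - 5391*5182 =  - 27936162 = -  2^1*3^2*599^1  *2591^1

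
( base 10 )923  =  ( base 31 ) TO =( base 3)1021012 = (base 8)1633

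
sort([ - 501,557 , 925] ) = [ - 501, 557,925 ] 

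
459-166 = 293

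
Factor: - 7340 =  - 2^2*5^1*367^1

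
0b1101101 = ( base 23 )4h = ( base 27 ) 41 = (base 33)3A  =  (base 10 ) 109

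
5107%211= 43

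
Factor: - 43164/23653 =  -2^2*3^2*7^( - 1)*11^1 * 31^( - 1) = -396/217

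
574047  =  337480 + 236567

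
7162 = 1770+5392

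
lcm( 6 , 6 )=6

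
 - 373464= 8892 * ( - 42)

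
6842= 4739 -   -  2103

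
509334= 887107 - 377773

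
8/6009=8/6009 = 0.00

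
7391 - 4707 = 2684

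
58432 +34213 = 92645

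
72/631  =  72/631 = 0.11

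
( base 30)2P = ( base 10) 85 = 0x55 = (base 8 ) 125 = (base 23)3G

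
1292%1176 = 116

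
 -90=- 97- - 7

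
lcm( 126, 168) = 504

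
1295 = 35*37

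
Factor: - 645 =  - 3^1  *  5^1*43^1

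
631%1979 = 631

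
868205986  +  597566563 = 1465772549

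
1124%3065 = 1124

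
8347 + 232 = 8579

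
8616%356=72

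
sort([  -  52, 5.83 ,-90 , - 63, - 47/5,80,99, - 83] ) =[ - 90,  -  83, - 63, - 52, - 47/5,5.83, 80, 99]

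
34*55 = 1870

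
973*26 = 25298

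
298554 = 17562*17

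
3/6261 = 1/2087 = 0.00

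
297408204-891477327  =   - 594069123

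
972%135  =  27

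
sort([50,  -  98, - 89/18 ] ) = [ - 98,  -  89/18,50]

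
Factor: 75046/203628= 157/426 = 2^( - 1)*3^(-1)*71^(  -  1 )*157^1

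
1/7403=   1/7403 = 0.00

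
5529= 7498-1969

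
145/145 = 1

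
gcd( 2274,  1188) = 6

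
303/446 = 303/446 = 0.68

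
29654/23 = 29654/23= 1289.30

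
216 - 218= - 2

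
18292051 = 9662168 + 8629883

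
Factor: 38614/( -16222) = - 19307/8111 = - 43^1*449^1*8111^( - 1) 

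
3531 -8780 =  - 5249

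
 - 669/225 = -3 + 2/75 = - 2.97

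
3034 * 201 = 609834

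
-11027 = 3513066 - 3524093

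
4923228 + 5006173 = 9929401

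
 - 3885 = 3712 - 7597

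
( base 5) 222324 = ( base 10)7839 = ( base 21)HG6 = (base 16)1E9F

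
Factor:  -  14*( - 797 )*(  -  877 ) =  - 2^1 * 7^1*797^1*877^1 = - 9785566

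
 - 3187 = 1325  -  4512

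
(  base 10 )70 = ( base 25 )2k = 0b1000110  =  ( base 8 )106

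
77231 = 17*4543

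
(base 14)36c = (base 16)2ac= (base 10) 684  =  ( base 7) 1665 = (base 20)1e4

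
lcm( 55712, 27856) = 55712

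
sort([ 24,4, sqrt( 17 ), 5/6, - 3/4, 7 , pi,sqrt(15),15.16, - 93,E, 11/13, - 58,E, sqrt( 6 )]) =[ - 93,  -  58,-3/4,5/6,11/13,sqrt(6),E, E, pi, sqrt(15),4,sqrt(17), 7, 15.16,24]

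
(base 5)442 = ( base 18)6E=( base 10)122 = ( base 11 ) 101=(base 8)172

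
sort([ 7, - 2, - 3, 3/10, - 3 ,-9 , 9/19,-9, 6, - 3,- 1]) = [ - 9, - 9,-3,-3, - 3, - 2, - 1, 3/10 , 9/19,  6,  7]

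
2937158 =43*68306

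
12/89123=12/89123 =0.00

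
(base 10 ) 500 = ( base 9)615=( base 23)LH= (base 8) 764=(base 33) f5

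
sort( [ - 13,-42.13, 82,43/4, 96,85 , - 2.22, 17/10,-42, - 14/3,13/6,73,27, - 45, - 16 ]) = [- 45, - 42.13 , - 42, - 16,-13, -14/3, - 2.22, 17/10,13/6,43/4,27, 73, 82,  85, 96 ]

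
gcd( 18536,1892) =4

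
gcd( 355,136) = 1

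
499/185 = 2 + 129/185 =2.70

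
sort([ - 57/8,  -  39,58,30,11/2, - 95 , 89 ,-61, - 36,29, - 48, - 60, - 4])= [- 95, -61, - 60, - 48, - 39, - 36, - 57/8, - 4,11/2,29, 30,58, 89]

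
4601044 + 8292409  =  12893453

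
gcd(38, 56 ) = 2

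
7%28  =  7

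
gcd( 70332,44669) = 1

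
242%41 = 37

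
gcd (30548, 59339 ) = 7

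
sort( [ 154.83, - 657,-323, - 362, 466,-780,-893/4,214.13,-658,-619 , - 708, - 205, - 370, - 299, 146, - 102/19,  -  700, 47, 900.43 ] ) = [ - 780, - 708, - 700,-658, - 657,-619, - 370, - 362, - 323, - 299, - 893/4, - 205 ,-102/19,47,146, 154.83 , 214.13, 466  ,  900.43]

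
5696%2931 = 2765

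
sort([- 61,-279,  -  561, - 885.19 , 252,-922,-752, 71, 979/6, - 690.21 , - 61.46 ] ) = [-922,-885.19,-752, - 690.21, -561,-279, - 61.46,-61,71,  979/6,  252 ] 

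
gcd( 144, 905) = 1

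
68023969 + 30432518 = 98456487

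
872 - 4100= -3228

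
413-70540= - 70127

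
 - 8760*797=-6981720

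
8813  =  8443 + 370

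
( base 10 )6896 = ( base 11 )51aa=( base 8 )15360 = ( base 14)2728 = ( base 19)101i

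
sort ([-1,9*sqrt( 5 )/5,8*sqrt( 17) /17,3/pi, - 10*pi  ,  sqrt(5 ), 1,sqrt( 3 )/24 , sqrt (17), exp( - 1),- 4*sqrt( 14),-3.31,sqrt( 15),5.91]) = [  -  10*pi,  -  4*sqrt( 14), - 3.31 , - 1, sqrt( 3)/24,exp(-1 ), 3/pi , 1 , 8*sqrt( 17)/17,sqrt( 5 )  ,  sqrt( 15 ),9*sqrt( 5 )/5, sqrt( 17 ), 5.91]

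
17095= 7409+9686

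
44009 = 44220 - 211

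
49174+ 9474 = 58648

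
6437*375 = 2413875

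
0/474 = 0 = 0.00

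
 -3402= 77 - 3479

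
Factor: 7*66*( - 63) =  - 2^1 *3^3*7^2 * 11^1 = - 29106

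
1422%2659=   1422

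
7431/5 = 7431/5 = 1486.20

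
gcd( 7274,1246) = 2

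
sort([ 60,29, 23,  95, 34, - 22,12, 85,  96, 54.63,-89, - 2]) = [-89, - 22,-2, 12, 23,29 , 34,54.63, 60,  85 , 95, 96 ] 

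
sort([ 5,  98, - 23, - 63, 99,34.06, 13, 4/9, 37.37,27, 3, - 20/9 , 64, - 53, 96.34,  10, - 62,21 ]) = [ - 63, - 62 ,-53, - 23, - 20/9, 4/9, 3,5 , 10, 13, 21, 27,34.06,37.37, 64,96.34, 98,99]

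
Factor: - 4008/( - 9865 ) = 2^3*3^1 * 5^ ( - 1)*167^1 * 1973^( - 1) 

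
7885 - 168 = 7717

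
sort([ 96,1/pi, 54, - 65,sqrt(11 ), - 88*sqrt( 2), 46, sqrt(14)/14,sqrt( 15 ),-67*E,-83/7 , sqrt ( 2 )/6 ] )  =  [-67*E,-88*sqrt( 2 ),  -  65, - 83/7, sqrt(2 ) /6, sqrt( 14 ) /14, 1/pi, sqrt(11), sqrt(15 ), 46, 54,96 ]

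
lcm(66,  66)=66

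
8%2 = 0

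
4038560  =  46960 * 86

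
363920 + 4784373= 5148293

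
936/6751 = 936/6751 = 0.14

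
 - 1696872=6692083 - 8388955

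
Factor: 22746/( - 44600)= - 51/100  =  - 2^( - 2)*3^1*5^( - 2)*17^1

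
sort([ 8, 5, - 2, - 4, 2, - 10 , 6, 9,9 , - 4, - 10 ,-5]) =[-10,  -  10, - 5, - 4, - 4,-2 , 2, 5,6,8, 9, 9 ]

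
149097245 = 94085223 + 55012022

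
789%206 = 171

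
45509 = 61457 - 15948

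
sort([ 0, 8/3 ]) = [ 0,8/3] 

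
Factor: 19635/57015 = 3^(-1) *11^1*17^1*181^ (- 1 ) = 187/543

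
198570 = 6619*30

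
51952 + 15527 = 67479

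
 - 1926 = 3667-5593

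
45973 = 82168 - 36195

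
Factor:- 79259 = -79259^1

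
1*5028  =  5028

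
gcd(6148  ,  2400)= 4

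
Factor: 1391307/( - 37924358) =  - 2^(  -  1)*3^1*73^1*6353^1 * 18962179^( - 1)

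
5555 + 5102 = 10657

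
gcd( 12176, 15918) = 2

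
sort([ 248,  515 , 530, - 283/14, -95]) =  [ - 95, -283/14,248, 515,530] 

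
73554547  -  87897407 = - 14342860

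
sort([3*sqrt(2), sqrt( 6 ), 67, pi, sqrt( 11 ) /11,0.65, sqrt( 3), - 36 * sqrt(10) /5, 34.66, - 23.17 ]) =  [ - 23.17, - 36*sqrt(10)/5,sqrt( 11) /11,0.65,sqrt(3 ) , sqrt (6) , pi,3 * sqrt( 2),34.66, 67]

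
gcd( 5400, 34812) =36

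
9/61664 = 9/61664 = 0.00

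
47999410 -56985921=-8986511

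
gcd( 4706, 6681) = 1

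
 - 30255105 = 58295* (-519) 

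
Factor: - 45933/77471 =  - 3^1*61^1 * 251^1 * 77471^( - 1 ) 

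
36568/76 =481 + 3/19 = 481.16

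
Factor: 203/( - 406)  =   - 1/2 = - 2^( - 1)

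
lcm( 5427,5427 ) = 5427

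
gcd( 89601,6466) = 1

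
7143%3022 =1099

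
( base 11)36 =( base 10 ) 39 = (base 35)14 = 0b100111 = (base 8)47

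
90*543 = 48870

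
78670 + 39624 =118294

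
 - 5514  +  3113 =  - 2401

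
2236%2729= 2236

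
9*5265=47385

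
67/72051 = 67/72051 = 0.00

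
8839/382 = 23+53/382 = 23.14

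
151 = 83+68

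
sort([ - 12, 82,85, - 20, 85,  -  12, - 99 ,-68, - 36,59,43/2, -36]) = [ - 99, - 68, - 36, - 36, - 20, - 12, - 12,43/2,59,82,85, 85] 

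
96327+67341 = 163668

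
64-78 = -14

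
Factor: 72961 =7^2*1489^1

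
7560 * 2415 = 18257400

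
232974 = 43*5418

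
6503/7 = 929 = 929.00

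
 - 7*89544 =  - 626808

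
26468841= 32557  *813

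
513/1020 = 171/340 = 0.50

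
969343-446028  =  523315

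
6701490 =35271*190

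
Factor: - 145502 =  - 2^1*7^1 * 19^1*547^1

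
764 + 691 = 1455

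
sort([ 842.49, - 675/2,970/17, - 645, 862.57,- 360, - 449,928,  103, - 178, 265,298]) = [ - 645, - 449, - 360, -675/2, - 178,970/17 , 103,  265,298, 842.49,862.57,  928 ] 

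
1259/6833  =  1259/6833 = 0.18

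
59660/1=59660 = 59660.00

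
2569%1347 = 1222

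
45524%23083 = 22441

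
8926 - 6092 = 2834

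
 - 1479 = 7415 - 8894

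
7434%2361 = 351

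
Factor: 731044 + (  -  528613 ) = 3^1*67477^1=   202431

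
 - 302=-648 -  - 346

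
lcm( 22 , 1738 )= 1738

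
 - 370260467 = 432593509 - 802853976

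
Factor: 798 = 2^1*3^1*7^1*19^1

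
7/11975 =7/11975 = 0.00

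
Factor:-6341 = -17^1*373^1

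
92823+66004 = 158827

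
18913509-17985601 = 927908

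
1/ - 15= - 1/15=- 0.07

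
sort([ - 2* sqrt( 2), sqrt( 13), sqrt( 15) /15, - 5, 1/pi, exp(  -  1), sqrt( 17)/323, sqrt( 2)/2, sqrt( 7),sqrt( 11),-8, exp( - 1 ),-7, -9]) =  [ - 9, - 8, - 7, - 5, - 2*sqrt( 2),sqrt( 17)/323 , sqrt( 15)/15, 1/pi, exp( - 1), exp( - 1 ), sqrt(2 ) /2,sqrt( 7), sqrt(11 ), sqrt( 13)]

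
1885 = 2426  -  541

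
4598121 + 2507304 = 7105425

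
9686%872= 94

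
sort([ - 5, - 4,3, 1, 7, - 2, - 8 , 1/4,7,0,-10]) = [ - 10,-8, - 5,- 4,  -  2,0,1/4 , 1 , 3 , 7,7 ] 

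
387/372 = 1 + 5/124 = 1.04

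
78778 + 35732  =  114510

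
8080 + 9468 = 17548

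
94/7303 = 94/7303 = 0.01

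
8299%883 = 352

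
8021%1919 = 345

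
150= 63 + 87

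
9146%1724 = 526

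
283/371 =283/371 =0.76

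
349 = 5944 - 5595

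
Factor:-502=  - 2^1 *251^1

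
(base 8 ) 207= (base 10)135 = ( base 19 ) 72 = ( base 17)7g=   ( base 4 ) 2013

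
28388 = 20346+8042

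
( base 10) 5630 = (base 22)BDK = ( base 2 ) 1010111111110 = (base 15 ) 1A05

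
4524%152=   116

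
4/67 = 4/67 = 0.06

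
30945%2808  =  57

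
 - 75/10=-15/2 = - 7.50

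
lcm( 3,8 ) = 24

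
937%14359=937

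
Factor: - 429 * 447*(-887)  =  3^2*11^1 * 13^1*149^1*887^1 = 170093781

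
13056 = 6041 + 7015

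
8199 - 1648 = 6551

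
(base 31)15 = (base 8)44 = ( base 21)1f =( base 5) 121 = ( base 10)36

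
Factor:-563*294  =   - 2^1 * 3^1*7^2*563^1 = - 165522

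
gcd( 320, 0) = 320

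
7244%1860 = 1664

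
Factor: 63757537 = 63757537^1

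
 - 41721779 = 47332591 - 89054370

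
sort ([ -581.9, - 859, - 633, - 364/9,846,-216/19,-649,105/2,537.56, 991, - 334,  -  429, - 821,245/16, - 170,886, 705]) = [ - 859,-821, -649,-633, - 581.9, - 429, - 334, - 170,  -  364/9, - 216/19,245/16,105/2,537.56,705,846,886,991]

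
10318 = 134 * 77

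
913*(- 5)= -4565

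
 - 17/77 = - 17/77 = - 0.22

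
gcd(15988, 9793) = 7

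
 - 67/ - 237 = 67/237=0.28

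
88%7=4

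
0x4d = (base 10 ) 77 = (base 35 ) 27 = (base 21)3e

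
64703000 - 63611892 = 1091108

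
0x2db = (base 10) 731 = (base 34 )lh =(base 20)1gb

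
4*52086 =208344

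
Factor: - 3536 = -2^4*13^1*17^1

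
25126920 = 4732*5310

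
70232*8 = 561856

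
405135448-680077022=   -  274941574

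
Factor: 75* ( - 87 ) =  -3^2*5^2  *29^1 = - 6525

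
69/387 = 23/129 = 0.18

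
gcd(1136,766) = 2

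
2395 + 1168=3563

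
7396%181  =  156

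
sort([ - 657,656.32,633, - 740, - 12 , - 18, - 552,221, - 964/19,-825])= [ - 825,-740,-657 ,-552, - 964/19,-18,-12,221, 633,656.32]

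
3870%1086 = 612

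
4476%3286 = 1190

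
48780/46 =1060 + 10/23 = 1060.43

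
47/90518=47/90518 = 0.00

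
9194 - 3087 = 6107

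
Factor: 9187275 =3^1  *  5^2*122497^1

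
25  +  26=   51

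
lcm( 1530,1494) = 126990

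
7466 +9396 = 16862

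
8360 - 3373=4987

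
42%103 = 42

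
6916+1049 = 7965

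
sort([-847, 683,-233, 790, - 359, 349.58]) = [ - 847,  -  359, - 233, 349.58,683,790]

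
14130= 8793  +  5337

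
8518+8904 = 17422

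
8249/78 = 105+59/78 = 105.76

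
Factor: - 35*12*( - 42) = 2^3 * 3^2*5^1*7^2=17640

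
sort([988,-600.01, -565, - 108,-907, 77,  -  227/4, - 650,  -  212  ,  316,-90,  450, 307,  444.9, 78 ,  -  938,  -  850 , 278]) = [-938, -907,  -  850,  -  650, - 600.01, - 565,  -  212, - 108,  -  90, - 227/4, 77,78, 278, 307, 316,444.9, 450 , 988 ] 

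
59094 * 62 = 3663828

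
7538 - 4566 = 2972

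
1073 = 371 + 702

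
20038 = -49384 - -69422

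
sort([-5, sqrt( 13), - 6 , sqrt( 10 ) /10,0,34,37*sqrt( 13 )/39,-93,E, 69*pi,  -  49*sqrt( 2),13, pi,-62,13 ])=[ -93, - 49*sqrt( 2), -62, - 6, - 5 , 0,sqrt( 10) /10,E,pi, 37*sqrt( 13 ) /39,sqrt(13 ), 13,13,34,69*pi]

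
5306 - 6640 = -1334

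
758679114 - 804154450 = - 45475336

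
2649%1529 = 1120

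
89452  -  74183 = 15269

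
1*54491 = 54491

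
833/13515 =49/795 = 0.06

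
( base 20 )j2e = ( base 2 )1110111100110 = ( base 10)7654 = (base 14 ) 2b0a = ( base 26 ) B8A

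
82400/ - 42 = - 41200/21 = - 1961.90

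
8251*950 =7838450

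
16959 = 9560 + 7399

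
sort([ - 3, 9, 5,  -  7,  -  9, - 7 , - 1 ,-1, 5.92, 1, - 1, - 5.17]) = [ - 9 ,-7, - 7, - 5.17, - 3,-1, - 1, - 1 , 1,5,5.92, 9 ] 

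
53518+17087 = 70605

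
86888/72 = 1206 + 7/9= 1206.78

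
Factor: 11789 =11789^1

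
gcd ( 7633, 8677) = 1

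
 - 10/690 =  -1 + 68/69= -0.01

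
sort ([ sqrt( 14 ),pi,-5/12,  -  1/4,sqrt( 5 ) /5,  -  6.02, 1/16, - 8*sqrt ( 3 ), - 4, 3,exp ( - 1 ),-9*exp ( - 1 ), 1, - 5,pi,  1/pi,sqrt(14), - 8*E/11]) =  [ - 8 *sqrt(3 ), - 6.02, - 5,-4, - 9 * exp(-1 ),-8*E/11, - 5/12,-1/4,  1/16,1/pi,exp( - 1 ), sqrt( 5 )/5, 1,3,pi , pi,  sqrt(14 ),sqrt(14 ) ]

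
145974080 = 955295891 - 809321811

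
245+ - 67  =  178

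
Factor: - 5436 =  - 2^2*3^2*151^1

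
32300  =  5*6460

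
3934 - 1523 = 2411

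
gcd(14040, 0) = 14040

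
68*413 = 28084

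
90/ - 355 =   -  18/71 = - 0.25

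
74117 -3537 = 70580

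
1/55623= 1/55623 = 0.00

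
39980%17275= 5430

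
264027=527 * 501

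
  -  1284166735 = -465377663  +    -  818789072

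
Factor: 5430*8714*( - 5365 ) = -2^2*3^1*5^2 * 29^1*37^1*181^1*4357^1 = - 253855812300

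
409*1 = 409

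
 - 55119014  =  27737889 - 82856903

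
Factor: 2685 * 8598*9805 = 2^1 * 3^2*5^2 * 37^1 * 53^1 *179^1*1433^1 = 226354602150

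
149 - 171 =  - 22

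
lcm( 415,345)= 28635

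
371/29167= 371/29167 = 0.01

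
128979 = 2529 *51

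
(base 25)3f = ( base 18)50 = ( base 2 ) 1011010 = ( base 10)90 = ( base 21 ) 46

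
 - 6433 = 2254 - 8687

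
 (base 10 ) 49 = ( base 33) 1g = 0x31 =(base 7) 100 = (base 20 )29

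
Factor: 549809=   13^1*42293^1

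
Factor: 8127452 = 2^2*2031863^1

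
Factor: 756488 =2^3*94561^1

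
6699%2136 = 291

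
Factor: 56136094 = 2^1*7^1 * 4009721^1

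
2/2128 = 1/1064=0.00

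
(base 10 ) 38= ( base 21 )1h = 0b100110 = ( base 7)53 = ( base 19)20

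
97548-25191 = 72357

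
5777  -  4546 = 1231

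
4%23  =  4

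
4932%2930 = 2002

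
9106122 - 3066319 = 6039803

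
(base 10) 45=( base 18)29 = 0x2d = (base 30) 1f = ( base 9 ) 50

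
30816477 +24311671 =55128148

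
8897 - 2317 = 6580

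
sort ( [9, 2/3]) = [ 2/3,9] 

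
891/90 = 99/10= 9.90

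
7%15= 7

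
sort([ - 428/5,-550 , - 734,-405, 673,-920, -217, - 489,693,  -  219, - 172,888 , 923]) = [  -  920, - 734,-550,-489,- 405, - 219,  -  217, - 172,-428/5, 673, 693, 888, 923]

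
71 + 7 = 78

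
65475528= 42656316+22819212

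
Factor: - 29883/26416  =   - 2^( - 4)*3^1*7^1 * 13^( - 1)*127^( - 1)*1423^1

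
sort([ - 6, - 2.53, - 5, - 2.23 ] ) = [ - 6, - 5, - 2.53 , - 2.23]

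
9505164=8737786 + 767378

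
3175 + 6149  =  9324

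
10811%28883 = 10811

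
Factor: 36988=2^2 * 7^1*1321^1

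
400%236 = 164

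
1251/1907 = 1251/1907 = 0.66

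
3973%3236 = 737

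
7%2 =1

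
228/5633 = 228/5633 = 0.04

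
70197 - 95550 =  - 25353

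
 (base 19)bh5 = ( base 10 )4299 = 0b1000011001011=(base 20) aej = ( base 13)1C59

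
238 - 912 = - 674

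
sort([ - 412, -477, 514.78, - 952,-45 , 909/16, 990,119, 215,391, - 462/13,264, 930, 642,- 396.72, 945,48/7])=[ - 952, - 477, - 412, -396.72, - 45 , - 462/13 , 48/7, 909/16,119, 215, 264, 391, 514.78,642 , 930, 945, 990 ] 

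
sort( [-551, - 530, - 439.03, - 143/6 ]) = [ - 551 ,-530, - 439.03 , - 143/6 ] 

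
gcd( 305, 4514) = 61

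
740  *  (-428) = -316720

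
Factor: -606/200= -303/100 = - 2^(-2)*3^1 *5^(  -  2)* 101^1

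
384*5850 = 2246400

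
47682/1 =47682 = 47682.00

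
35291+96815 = 132106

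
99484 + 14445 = 113929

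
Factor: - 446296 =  - 2^3*55787^1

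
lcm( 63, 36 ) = 252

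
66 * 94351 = 6227166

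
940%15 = 10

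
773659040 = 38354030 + 735305010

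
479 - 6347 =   -  5868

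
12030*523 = 6291690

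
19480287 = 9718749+9761538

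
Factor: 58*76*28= 123424 =2^5*7^1*19^1*29^1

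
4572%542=236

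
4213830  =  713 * 5910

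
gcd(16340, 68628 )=3268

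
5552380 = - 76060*( - 73 ) 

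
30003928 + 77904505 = 107908433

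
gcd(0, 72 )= 72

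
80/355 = 16/71 = 0.23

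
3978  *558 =2219724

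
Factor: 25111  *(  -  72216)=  - 2^3*3^2*17^1*59^1*25111^1=- 1813415976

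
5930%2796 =338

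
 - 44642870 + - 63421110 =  - 108063980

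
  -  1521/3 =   -  507 = -507.00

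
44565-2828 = 41737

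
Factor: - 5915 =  -5^1 * 7^1*13^2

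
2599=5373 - 2774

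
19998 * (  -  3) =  - 59994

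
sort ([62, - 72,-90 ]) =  [-90, - 72,62] 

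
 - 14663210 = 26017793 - 40681003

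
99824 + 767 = 100591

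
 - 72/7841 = - 1 + 7769/7841= - 0.01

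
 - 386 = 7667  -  8053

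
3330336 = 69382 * 48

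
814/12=407/6 = 67.83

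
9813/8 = 9813/8 = 1226.62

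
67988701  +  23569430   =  91558131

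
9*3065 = 27585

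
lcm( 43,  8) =344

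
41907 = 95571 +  - 53664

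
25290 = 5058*5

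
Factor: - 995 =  - 5^1*199^1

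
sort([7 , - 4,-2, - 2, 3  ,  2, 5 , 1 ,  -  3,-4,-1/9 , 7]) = [ - 4, - 4,  -  3, - 2, - 2, - 1/9, 1, 2, 3,5,7, 7]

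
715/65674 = 715/65674 = 0.01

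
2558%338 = 192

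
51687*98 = 5065326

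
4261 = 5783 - 1522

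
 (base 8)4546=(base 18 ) 77C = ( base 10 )2406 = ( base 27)383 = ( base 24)446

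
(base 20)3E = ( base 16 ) 4a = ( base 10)74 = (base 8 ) 112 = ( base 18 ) 42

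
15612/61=255 + 57/61 =255.93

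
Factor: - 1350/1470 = - 45/49 = -3^2*5^1*7^( - 2 ) 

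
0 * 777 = 0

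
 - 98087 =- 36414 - 61673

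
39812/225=39812/225=176.94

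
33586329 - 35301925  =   - 1715596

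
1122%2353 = 1122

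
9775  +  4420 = 14195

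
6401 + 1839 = 8240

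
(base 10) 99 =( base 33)30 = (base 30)39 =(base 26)3l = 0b1100011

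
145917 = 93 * 1569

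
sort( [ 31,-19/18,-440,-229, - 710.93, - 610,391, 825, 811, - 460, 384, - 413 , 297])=[ - 710.93  , - 610,-460, - 440 , - 413,-229, - 19/18,31,297 , 384, 391,811, 825 ] 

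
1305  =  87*15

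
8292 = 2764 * 3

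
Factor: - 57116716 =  - 2^2*14279179^1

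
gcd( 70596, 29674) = 74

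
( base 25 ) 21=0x33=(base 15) 36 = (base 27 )1o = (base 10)51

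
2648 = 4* 662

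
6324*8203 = 51875772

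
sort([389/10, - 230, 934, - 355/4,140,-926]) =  [ - 926,  -  230,-355/4, 389/10,140,934 ] 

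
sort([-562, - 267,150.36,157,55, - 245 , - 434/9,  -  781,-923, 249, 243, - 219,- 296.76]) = [-923,-781, - 562, - 296.76, - 267, - 245, - 219,-434/9,55, 150.36, 157 , 243, 249 ]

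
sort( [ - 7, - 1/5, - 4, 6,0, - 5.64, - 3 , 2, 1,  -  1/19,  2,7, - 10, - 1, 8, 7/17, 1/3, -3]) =[-10,- 7 ,-5.64, - 4 , - 3,  -  3, - 1, - 1/5,- 1/19, 0, 1/3, 7/17, 1, 2, 2,6,7,8 ] 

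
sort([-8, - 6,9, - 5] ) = [ - 8,-6, - 5,9]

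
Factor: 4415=5^1*883^1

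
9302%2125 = 802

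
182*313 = 56966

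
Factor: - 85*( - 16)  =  2^4*5^1*17^1 = 1360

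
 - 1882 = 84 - 1966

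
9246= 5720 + 3526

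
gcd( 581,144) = 1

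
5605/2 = 5605/2 = 2802.50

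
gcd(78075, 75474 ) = 9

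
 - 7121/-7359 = 7121/7359= 0.97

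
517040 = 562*920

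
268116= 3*89372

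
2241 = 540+1701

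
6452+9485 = 15937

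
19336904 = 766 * 25244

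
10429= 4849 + 5580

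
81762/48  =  13627/8  =  1703.38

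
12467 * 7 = 87269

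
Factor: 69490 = 2^1*5^1*6949^1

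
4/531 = 4/531 = 0.01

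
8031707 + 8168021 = 16199728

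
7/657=7/657 = 0.01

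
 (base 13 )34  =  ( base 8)53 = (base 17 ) 29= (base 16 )2B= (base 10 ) 43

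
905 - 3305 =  - 2400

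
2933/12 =2933/12 = 244.42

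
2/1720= 1/860 = 0.00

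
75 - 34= 41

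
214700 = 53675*4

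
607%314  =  293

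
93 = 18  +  75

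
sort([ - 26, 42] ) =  [-26,42]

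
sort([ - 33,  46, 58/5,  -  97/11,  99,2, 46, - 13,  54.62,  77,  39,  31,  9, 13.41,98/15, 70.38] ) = [ - 33, - 13, - 97/11, 2, 98/15 , 9, 58/5,  13.41,  31 , 39,  46 , 46,54.62,  70.38, 77,  99]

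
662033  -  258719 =403314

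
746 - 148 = 598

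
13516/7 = 1930 + 6/7 = 1930.86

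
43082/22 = 21541/11 = 1958.27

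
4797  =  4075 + 722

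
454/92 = 4 + 43/46= 4.93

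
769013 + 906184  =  1675197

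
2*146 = 292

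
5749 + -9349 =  - 3600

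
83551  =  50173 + 33378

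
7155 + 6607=13762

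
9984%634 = 474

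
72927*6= 437562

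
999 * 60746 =60685254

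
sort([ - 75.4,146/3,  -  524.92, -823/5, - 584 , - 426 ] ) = [ -584, - 524.92,-426, - 823/5, - 75.4,146/3]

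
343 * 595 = 204085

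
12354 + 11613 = 23967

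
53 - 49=4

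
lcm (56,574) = 2296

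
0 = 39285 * 0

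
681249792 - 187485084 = 493764708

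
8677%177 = 4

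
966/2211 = 322/737 = 0.44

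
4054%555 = 169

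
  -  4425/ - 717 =1475/239 =6.17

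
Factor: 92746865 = 5^1*73^1*103^1*2467^1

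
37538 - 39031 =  - 1493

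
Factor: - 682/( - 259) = 2^1*7^( - 1)*11^1*31^1*37^( - 1)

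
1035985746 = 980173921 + 55811825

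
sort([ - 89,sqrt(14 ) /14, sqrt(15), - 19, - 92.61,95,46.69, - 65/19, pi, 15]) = [  -  92.61, - 89,-19 ,-65/19,  sqrt (14 )/14,pi, sqrt(15),15, 46.69 , 95]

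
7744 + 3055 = 10799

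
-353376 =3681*( - 96 )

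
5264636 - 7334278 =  - 2069642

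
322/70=4 + 3/5=4.60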